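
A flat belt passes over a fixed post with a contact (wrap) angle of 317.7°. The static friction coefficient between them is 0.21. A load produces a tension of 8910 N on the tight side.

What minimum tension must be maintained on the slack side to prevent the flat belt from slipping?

T_min ≈ 2780 N

Capstan equation at impending slip: T_tight/T_slack = e^{μβ}.
β = 317.7° = 5.545 rad; e^{μβ} = e^{0.21×5.545} = 3.204.
T_slack = T_tight / e^{μβ} = 8910 / 3.204 = 2780 N.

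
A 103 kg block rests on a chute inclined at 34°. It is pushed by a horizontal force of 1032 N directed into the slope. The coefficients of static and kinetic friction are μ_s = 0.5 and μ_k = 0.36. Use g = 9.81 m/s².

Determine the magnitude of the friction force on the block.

Normal direction: N = m g cos θ + P sin θ = 1415 N.
Parallel to the incline: P cos θ − m g sin θ = 855.6 − 565 = 290.5 N; the friction needed to balance this is 290.5 N acting down the slope.
The limit of static friction is μ_s N = 707.4 N.
|f_req| = 290.5 ≤ 707.4 N → the block is in equilibrium; friction equals the required value.

f ≈ 291 N (down the incline)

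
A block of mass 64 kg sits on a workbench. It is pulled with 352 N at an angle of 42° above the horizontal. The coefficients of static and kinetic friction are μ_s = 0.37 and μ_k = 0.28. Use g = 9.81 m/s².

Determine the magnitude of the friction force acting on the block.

f ≈ 110 N

Vertical equilibrium gives N = m g − P sin α = 392.3 N.
The horizontal driving force is P cos α = 261.6 N, so equilibrium needs friction f = 261.6 N.
μ_s N = 0.37 × 392.3 = 145.2 N.
The required friction exceeds μ_s N, so the block moves and f = μ_k N = 110 N.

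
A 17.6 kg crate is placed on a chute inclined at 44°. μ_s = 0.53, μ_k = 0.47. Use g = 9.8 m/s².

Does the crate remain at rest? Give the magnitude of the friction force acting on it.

f ≈ 58.3 N

N = m g cos θ = 124 N.
Down-slope weight component: m g sin θ = 120 N.
μ_s N = 65.8 N.
120 > 65.8 N, so it slides; kinetic friction f = μ_k N = 0.47×124 = 58.3 N.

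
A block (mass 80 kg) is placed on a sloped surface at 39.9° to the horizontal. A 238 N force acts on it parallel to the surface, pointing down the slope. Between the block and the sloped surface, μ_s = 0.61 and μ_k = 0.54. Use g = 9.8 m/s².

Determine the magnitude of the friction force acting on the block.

The normal reaction is N = m g cos θ = 601.5 N.
For equilibrium along the incline the friction force must supply f = m g sin θ + P = 502.9 + 238 = 740.9 N (positive meaning up-slope).
Static friction can supply at most μ_s N = 366.9 N.
|740.9| exceeds 366.9 N, so the block slips down-slope; friction is kinetic, f = μ_k N = 0.54×601.5 = 325 N.

f ≈ 325 N (up the incline)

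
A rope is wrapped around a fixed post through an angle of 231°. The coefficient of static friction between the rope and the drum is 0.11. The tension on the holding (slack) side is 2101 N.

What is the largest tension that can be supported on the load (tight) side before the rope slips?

T_max ≈ 3270 N

At impending slip the capstan equation gives T₂/T₁ = e^{μβ} with β in radians.
β = 231° × π/180 = 4.032 rad.
e^{μβ} = e^{0.11×4.032} = 1.558.
T₂ = T₁ · e^{μβ} = 2101 × 1.558 = 3270 N.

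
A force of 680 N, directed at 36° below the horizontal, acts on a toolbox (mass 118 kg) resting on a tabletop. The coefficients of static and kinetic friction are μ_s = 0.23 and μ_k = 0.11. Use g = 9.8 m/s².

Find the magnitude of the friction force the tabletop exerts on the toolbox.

N = m g + P sin α = 1156 + 680×sin 36° = 1556 N.
Horizontally, friction must balance P cos α = 550.1 N.
μ_s N = 0.23 × 1556 = 357.9 N.
550.1 > 357.9 N → the toolbox slides; f = μ_k N = 0.11×1556 = 171 N.

f ≈ 171 N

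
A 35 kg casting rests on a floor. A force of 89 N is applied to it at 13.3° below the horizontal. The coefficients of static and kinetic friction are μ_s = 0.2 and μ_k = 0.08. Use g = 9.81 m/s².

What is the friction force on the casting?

The vertical component of P adds to the normal force: N = m g + P sin α = 343.4 + 20.47 = 363.8 N.
For equilibrium, f = P cos α = 89×cos 13.3° = 86.61 N.
μ_s N = 0.2 × 363.8 = 72.76 N.
The required friction exceeds μ_s N, so the casting moves and f = μ_k N = 29.1 N.

f ≈ 29.1 N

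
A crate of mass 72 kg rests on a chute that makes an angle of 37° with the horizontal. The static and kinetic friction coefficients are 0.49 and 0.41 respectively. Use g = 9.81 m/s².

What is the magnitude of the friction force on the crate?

f ≈ 231 N (up the incline)

The normal reaction is N = m g cos θ = 564.1 N.
Along the slope the weight component is m g sin θ = 425.1 N; friction must supply exactly this, acting up-slope.
Static friction can supply at most μ_s N = 276.4 N.
|425.1| exceeds 276.4 N, so the crate slips down-slope; friction is kinetic, f = μ_k N = 0.41×564.1 = 231 N.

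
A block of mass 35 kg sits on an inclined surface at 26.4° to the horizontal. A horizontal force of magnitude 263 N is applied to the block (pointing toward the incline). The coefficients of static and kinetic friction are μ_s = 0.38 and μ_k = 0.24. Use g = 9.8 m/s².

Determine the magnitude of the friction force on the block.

Resolve perpendicular to the incline: N = m g cos θ + P sin θ = 35×9.8×cos 26.4° + 263×sin 26.4° = 424.2 N.
Parallel to the incline: P cos θ − m g sin θ = 235.6 − 152.5 = 83.06 N; the friction needed to balance this is 83.06 N acting down the slope.
The limit of static friction is μ_s N = 161.2 N.
|f_req| = 83.06 ≤ 161.2 N → the block is in equilibrium; friction equals the required value.

f ≈ 83.1 N (down the incline)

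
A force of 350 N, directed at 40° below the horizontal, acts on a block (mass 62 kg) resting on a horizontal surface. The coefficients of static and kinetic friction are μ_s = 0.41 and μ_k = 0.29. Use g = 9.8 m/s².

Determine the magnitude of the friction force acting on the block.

f ≈ 268 N

The vertical component of P adds to the normal force: N = m g + P sin α = 607.6 + 225 = 832.6 N.
The horizontal driving force is P cos α = 268.1 N, so equilibrium needs friction f = 268.1 N.
μ_s N = 0.41 × 832.6 = 341.4 N.
Since 268.1 N does not exceed the limit, the block stays at rest and f = 268 N.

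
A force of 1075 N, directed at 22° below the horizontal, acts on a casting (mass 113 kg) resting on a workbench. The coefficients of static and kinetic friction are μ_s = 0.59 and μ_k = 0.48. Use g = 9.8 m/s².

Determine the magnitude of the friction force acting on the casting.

N = m g + P sin α = 1107 + 1075×sin 22° = 1510 N.
The horizontal driving force is P cos α = 996.7 N, so equilibrium needs friction f = 996.7 N.
The static-friction limit is μ_s N = 891 N.
996.7 > 891 N → the casting slides; f = μ_k N = 0.48×1510 = 725 N.

f ≈ 725 N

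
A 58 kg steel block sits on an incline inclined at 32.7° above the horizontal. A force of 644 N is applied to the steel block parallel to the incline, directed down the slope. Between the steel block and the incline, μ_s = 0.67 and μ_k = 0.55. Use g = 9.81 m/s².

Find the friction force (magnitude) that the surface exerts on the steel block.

f ≈ 263 N (up the incline)

Normal force: N = m g cos θ = 58 × 9.81 × cos 32.7° = 478.8 N.
For equilibrium along the incline the friction force must supply f = m g sin θ + P = 307.4 + 644 = 951.4 N (positive meaning up-slope).
Static friction can supply at most μ_s N = 320.8 N.
Since |951.4| > 320.8 N, static friction cannot hold it; the steel block slides down the incline and kinetic friction applies: f = μ_k N = 0.55 × 478.8 = 263 N.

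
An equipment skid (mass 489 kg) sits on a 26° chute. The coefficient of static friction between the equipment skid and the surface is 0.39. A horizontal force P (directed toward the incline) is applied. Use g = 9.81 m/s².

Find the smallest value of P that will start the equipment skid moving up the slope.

P ≈ 5200 N

At impending motion up the slope, friction acts down-slope at its limit: f = μ_s N.
Perpendicular to the incline: N = m g cos θ + P sin θ.
Along the incline: P cos θ = m g sin θ + μ_s N = m g sin θ + μ_s (m g cos θ + P sin θ).
Solving, P (cos θ − μ_s sin θ) = m g (sin θ + μ_s cos θ), so P = 489×9.81×(sin 26° + 0.39 cos 26°)/(cos 26° − 0.39 sin 26°) = 4800×0.7889/0.7278 = 5200 N.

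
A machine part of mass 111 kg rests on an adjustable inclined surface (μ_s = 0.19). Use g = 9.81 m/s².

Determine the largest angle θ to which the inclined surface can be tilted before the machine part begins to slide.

At the slip threshold, m g sin θ = μ_s · m g cos θ, so tan θ = μ_s.
θ_max = arctan(0.19) = 10.8°.

θ_max ≈ 10.8°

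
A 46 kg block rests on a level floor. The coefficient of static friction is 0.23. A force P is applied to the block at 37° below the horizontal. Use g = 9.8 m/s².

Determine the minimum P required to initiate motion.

P ≈ 157 N

N = m g + P sin α (the push presses the block into the level floor).
At impending slip, P cos α = μ_s N = μ_s (m g + P sin α).
Solving: P (cos α − μ_s sin α) = μ_s m g → P = 0.23×451/(cos 37° − 0.23 sin 37°) = 104/0.6602 = 157 N.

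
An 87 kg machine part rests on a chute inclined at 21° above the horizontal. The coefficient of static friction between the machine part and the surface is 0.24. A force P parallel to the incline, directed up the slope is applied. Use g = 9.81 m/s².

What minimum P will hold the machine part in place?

The machine part tends to slide down (tan θ > μ_s), so at the point of impending slip friction acts up-slope at its limit: f = μ_s N.
P is parallel to the surface, so N = m g cos θ = 797 N.
Along the incline: P + μ_s N = m g sin θ, so P = 306 − 0.24×797 = 115 N.

P_min ≈ 115 N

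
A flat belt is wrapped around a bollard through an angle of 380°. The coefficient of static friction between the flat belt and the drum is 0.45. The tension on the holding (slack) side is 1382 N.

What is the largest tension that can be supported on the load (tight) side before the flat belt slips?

At impending slip the capstan equation gives T₂/T₁ = e^{μβ} with β in radians.
β = 380° × π/180 = 6.632 rad.
e^{μβ} = e^{0.45×6.632} = 19.78.
T₂ = T₁ · e^{μβ} = 1382 × 19.78 = 27300 N.

T_max ≈ 27300 N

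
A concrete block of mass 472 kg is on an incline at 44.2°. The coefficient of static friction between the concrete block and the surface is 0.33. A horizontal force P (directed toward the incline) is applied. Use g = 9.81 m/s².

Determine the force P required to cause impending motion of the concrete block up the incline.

P ≈ 8880 N

At impending motion up the slope, friction acts down-slope at its limit: f = μ_s N.
Perpendicular to the incline: N = m g cos θ + P sin θ.
Along the incline: P cos θ = m g sin θ + μ_s N = m g sin θ + μ_s (m g cos θ + P sin θ).
Solving, P (cos θ − μ_s sin θ) = m g (sin θ + μ_s cos θ), so P = 472×9.81×(sin 44.2° + 0.33 cos 44.2°)/(cos 44.2° − 0.33 sin 44.2°) = 4630×0.9337/0.4868 = 8880 N.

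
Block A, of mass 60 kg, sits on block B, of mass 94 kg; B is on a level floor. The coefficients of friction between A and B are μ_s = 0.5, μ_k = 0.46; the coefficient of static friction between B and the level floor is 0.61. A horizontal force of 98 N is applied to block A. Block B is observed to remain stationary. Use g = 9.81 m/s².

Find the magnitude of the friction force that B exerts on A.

The normal force B exerts on A is simply A's weight, N₁ = 588.6 N.
So the A–B interface can sustain at most μ_s N₁ = 294.3 N of static friction.
Since P = 98 N ≤ 294.3 N, A does not slip on B; friction on A equals P = 98 N.
B experiences an equal 98 N forward from A (third law). B is in equilibrium, so the floor supplies f₂ = 98 N of static friction (limit μ_s(m_A+m_B)g = 921.6 N, not exceeded).

f ≈ 98 N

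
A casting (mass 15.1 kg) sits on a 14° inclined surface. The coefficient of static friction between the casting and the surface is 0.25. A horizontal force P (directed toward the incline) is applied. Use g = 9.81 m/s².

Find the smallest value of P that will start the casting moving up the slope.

At impending motion up the slope, friction acts down-slope at its limit: f = μ_s N.
Perpendicular to the incline: N = m g cos θ + P sin θ.
Along the incline: P cos θ = m g sin θ + μ_s N = m g sin θ + μ_s (m g cos θ + P sin θ).
Solving, P (cos θ − μ_s sin θ) = m g (sin θ + μ_s cos θ), so P = 15.1×9.81×(sin 14° + 0.25 cos 14°)/(cos 14° − 0.25 sin 14°) = 148×0.4845/0.9098 = 78.9 N.

P ≈ 78.9 N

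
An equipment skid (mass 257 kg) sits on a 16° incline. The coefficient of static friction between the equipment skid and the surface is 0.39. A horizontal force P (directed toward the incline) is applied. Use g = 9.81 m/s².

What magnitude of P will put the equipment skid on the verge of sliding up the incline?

At impending motion up the slope, friction acts down-slope at its limit: f = μ_s N.
Perpendicular to the incline: N = m g cos θ + P sin θ.
Along the incline: P cos θ = m g sin θ + μ_s N = m g sin θ + μ_s (m g cos θ + P sin θ).
Solving, P (cos θ − μ_s sin θ) = m g (sin θ + μ_s cos θ), so P = 257×9.81×(sin 16° + 0.39 cos 16°)/(cos 16° − 0.39 sin 16°) = 2520×0.6505/0.8538 = 1920 N.

P ≈ 1920 N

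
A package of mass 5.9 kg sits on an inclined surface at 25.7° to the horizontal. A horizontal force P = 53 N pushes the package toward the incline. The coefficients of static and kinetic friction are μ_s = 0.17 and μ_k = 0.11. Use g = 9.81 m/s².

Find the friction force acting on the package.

Normal direction: N = m g cos θ + P sin θ = 75.14 N.
Parallel to the incline: P cos θ − m g sin θ = 47.76 − 25.1 = 22.66 N; the friction needed to balance this is 22.66 N acting down the slope.
Maximum static friction: μ_s N = 0.17 × 75.14 = 12.77 N.
|f_req| = 22.66 > 12.77 N → the package slides up the incline; f = μ_k N = 0.11 × 75.14 = 8.27 N.

f ≈ 8.27 N (down the incline)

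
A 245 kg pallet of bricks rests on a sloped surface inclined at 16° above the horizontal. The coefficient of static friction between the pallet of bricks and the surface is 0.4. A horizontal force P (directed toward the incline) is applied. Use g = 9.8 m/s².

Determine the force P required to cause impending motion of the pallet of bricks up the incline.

P ≈ 1860 N

At impending motion up the slope, friction acts down-slope at its limit: f = μ_s N.
Perpendicular to the incline: N = m g cos θ + P sin θ.
Along the incline: P cos θ = m g sin θ + μ_s N = m g sin θ + μ_s (m g cos θ + P sin θ).
Solving, P (cos θ − μ_s sin θ) = m g (sin θ + μ_s cos θ), so P = 245×9.8×(sin 16° + 0.4 cos 16°)/(cos 16° − 0.4 sin 16°) = 2400×0.6601/0.851 = 1860 N.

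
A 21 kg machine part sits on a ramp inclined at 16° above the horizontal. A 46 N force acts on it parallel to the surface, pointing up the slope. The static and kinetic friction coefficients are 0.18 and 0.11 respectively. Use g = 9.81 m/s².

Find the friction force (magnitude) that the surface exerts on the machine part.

f ≈ 10.8 N (up the incline)

Perpendicular to the surface, N = m g cos θ = 21·9.81·cos 16° = 198 N.
The friction needed for equilibrium is m g sin θ − P = 56.78 − 46 = 10.78 N, measured positive up-slope.
Static friction can supply at most μ_s N = 35.65 N.
Since |10.78| ≤ 35.65 N, no slip — friction simply equals what equilibrium demands.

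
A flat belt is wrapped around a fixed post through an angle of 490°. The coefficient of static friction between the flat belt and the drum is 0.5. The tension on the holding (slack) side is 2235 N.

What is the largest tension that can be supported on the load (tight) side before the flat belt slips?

T_max ≈ 161000 N

At impending slip the capstan equation gives T₂/T₁ = e^{μβ} with β in radians.
β = 490° × π/180 = 8.552 rad.
e^{μβ} = e^{0.5×8.552} = 71.96.
T₂ = T₁ · e^{μβ} = 2235 × 71.96 = 161000 N.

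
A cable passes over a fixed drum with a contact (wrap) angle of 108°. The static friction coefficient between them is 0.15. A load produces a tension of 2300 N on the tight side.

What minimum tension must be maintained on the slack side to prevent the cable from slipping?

T_min ≈ 1730 N

Capstan equation at impending slip: T_tight/T_slack = e^{μβ}.
β = 108° = 1.885 rad; e^{μβ} = e^{0.15×1.885} = 1.327.
T_slack = T_tight / e^{μβ} = 2300 / 1.327 = 1730 N.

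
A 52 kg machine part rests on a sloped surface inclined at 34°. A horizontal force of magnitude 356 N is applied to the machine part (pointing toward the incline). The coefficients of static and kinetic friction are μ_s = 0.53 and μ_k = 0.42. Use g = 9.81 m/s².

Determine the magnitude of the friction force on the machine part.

f ≈ 9.88 N (down the incline)

Normal direction: N = m g cos θ + P sin θ = 622 N.
Parallel to the incline: P cos θ − m g sin θ = 295.1 − 285.3 = 9.882 N; the friction needed to balance this is 9.882 N acting down the slope.
The limit of static friction is μ_s N = 329.7 N.
Since 9.882 N is within the 329.7 N limit, the machine part stays put and friction is exactly 9.88 N.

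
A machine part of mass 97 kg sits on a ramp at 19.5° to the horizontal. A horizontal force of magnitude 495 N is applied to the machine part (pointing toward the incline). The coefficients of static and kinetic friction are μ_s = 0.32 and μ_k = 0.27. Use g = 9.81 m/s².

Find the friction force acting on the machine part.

Resolve perpendicular to the incline: N = m g cos θ + P sin θ = 97×9.81×cos 19.5° + 495×sin 19.5° = 1062 N.
Parallel to the incline: P cos θ − m g sin θ = 466.6 − 317.6 = 149 N; the friction needed to balance this is 149 N acting down the slope.
Maximum static friction: μ_s N = 0.32 × 1062 = 339.9 N.
|f_req| = 149 ≤ 339.9 N → the machine part is in equilibrium; friction equals the required value.

f ≈ 149 N (down the incline)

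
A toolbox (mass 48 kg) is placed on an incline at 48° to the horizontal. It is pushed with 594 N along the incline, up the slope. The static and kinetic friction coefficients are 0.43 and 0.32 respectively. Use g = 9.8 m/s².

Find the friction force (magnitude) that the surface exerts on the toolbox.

f ≈ 101 N (down the incline)

Normal force: N = m g cos θ = 48 × 9.8 × cos 48° = 314.8 N.
For equilibrium along the incline the friction force must supply f = m g sin θ − P = 349.6 − 594 = -244.4 N (positive meaning up-slope).
The static-friction ceiling is μ_s N = 0.43 × 314.8 = 135.3 N.
|-244.4| exceeds 135.3 N, so the toolbox slips up-slope; friction is kinetic, f = μ_k N = 0.32×314.8 = 101 N.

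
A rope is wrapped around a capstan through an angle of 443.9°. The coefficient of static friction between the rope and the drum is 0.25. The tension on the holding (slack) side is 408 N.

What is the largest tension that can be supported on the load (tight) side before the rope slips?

At impending slip the capstan equation gives T₂/T₁ = e^{μβ} with β in radians.
β = 443.9° × π/180 = 7.748 rad.
e^{μβ} = e^{0.25×7.748} = 6.937.
T₂ = T₁ · e^{μβ} = 408 × 6.937 = 2830 N.

T_max ≈ 2830 N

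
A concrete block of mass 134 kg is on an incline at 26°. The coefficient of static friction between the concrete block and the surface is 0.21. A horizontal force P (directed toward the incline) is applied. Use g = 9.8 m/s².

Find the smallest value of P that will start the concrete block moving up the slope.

At impending motion up the slope, friction acts down-slope at its limit: f = μ_s N.
Perpendicular to the incline: N = m g cos θ + P sin θ.
Along the incline: P cos θ = m g sin θ + μ_s N = m g sin θ + μ_s (m g cos θ + P sin θ).
Solving, P (cos θ − μ_s sin θ) = m g (sin θ + μ_s cos θ), so P = 134×9.8×(sin 26° + 0.21 cos 26°)/(cos 26° − 0.21 sin 26°) = 1310×0.6271/0.8067 = 1020 N.

P ≈ 1020 N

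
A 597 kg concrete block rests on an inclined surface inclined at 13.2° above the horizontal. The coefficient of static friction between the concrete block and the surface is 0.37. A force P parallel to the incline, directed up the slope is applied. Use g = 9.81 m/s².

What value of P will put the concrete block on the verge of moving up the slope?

P ≈ 3450 N

At impending motion up the slope, friction acts down-slope at its limit: f = μ_s N.
P is parallel to the surface, so N = m g cos θ = 5700 N.
Along the incline: P = m g sin θ + μ_s N = 1340 + 0.37×5700 = 3450 N.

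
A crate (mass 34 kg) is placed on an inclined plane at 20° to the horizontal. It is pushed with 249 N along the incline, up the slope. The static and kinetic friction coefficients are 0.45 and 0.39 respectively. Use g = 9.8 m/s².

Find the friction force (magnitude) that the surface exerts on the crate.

f ≈ 135 N (down the incline)

The normal reaction is N = m g cos θ = 313.1 N.
Parallel to the incline, ΣF = 0 gives f = m g sin θ − P = 114 − 249 = -135 N (up-slope positive).
Maximum static friction available: μ_s N = 0.45 × 313.1 = 140.9 N.
Since |-135| ≤ 140.9 N, no slip — friction simply equals what equilibrium demands.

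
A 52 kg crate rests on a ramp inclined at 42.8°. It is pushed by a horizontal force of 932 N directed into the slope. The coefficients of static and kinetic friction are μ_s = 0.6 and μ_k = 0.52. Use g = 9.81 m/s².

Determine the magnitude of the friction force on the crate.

f ≈ 337 N (down the incline)

The horizontal push has a component P sin θ into the surface, so N = m g cos θ + P sin θ = 374.3 + 633.2 = 1008 N.
Parallel to the incline: P cos θ − m g sin θ = 683.8 − 346.6 = 337.2 N; the friction needed to balance this is 337.2 N acting down the slope.
The limit of static friction is μ_s N = 604.5 N.
Since 337.2 N is within the 604.5 N limit, the crate stays put and friction is exactly 337 N.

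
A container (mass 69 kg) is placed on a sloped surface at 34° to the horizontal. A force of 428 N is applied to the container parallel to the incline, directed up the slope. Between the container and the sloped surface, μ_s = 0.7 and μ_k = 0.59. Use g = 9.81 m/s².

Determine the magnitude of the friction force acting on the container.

The normal reaction is N = m g cos θ = 561.2 N.
For equilibrium along the incline the friction force must supply f = m g sin θ − P = 378.5 − 428 = -49.49 N (positive meaning up-slope).
Static friction can supply at most μ_s N = 392.8 N.
Since |-49.49| ≤ 392.8 N, the container remains in static equilibrium and friction takes exactly the required value.

f ≈ 49.5 N (down the incline)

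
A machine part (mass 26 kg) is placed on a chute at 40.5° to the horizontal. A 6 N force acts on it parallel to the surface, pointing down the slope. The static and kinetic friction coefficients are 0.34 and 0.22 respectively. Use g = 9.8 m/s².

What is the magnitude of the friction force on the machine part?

f ≈ 42.6 N (up the incline)

Perpendicular to the surface, N = m g cos θ = 26·9.8·cos 40.5° = 193.8 N.
For equilibrium along the incline the friction force must supply f = m g sin θ + P = 165.5 + 6 = 171.5 N (positive meaning up-slope).
Static friction can supply at most μ_s N = 65.88 N.
|171.5| exceeds 65.88 N, so the machine part slips down-slope; friction is kinetic, f = μ_k N = 0.22×193.8 = 42.6 N.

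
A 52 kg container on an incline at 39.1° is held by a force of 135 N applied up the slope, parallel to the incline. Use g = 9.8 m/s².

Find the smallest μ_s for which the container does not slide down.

N = m g cos θ = 395.5 N.
Friction must make up the shortfall along the incline: f = m g sin θ − P = 321.4 − 135 = 186.4 N.
At the threshold f = μ_s N, so μ_s,min = 186.4/395.5 = 0.471.

μ_s,min ≈ 0.471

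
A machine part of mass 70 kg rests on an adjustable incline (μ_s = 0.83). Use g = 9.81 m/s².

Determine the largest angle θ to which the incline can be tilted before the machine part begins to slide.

θ_max ≈ 39.7°

At the slip threshold, m g sin θ = μ_s · m g cos θ, so tan θ = μ_s.
θ_max = arctan(0.83) = 39.7°.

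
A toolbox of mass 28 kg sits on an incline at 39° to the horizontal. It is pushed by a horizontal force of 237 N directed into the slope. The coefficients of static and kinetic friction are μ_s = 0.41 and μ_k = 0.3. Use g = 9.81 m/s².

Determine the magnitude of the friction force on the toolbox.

Resolve perpendicular to the incline: N = m g cos θ + P sin θ = 28×9.81×cos 39° + 237×sin 39° = 362.6 N.
Parallel to the incline: P cos θ − m g sin θ = 184.2 − 172.9 = 11.32 N; the friction needed to balance this is 11.32 N acting down the slope.
Maximum static friction: μ_s N = 0.41 × 362.6 = 148.7 N.
|f_req| = 11.32 ≤ 148.7 N → the toolbox is in equilibrium; friction equals the required value.

f ≈ 11.3 N (down the incline)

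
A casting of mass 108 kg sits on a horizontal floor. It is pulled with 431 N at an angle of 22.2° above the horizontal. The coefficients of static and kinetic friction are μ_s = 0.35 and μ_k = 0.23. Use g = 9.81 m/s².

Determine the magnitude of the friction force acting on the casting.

f ≈ 206 N

N = m g − P sin α = 1059 − 431×sin 22.2° = 896.6 N.
For equilibrium, f = P cos α = 431×cos 22.2° = 399.1 N.
μ_s N = 0.35 × 896.6 = 313.8 N.
399.1 > 313.8 N → the casting slides; f = μ_k N = 0.23×896.6 = 206 N.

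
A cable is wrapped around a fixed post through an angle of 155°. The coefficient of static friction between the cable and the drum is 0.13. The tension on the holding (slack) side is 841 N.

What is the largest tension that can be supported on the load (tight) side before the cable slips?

T_max ≈ 1200 N

At impending slip the capstan equation gives T₂/T₁ = e^{μβ} with β in radians.
β = 155° × π/180 = 2.705 rad.
e^{μβ} = e^{0.13×2.705} = 1.421.
T₂ = T₁ · e^{μβ} = 841 × 1.421 = 1200 N.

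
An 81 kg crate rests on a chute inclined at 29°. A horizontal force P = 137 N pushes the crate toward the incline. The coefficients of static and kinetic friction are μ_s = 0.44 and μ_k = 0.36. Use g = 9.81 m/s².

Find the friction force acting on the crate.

f ≈ 265 N (up the incline)

Resolve perpendicular to the incline: N = m g cos θ + P sin θ = 81×9.81×cos 29° + 137×sin 29° = 761.4 N.
Parallel to the incline: P cos θ − m g sin θ = 119.8 − 385.2 = -265.4 N; the friction needed to balance this is 265.4 N acting up the slope.
Maximum static friction: μ_s N = 0.44 × 761.4 = 335 N.
Since 265.4 N is within the 335 N limit, the crate stays put and friction is exactly 265 N.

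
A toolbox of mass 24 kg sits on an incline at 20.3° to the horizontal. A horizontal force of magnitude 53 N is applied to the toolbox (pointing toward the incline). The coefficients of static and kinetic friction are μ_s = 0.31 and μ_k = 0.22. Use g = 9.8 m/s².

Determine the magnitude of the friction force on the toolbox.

Normal direction: N = m g cos θ + P sin θ = 239 N.
Parallel to the incline: P cos θ − m g sin θ = 49.71 − 81.6 = -31.89 N; the friction needed to balance this is 31.89 N acting up the slope.
The limit of static friction is μ_s N = 74.08 N.
|f_req| = 31.89 ≤ 74.08 N → the toolbox is in equilibrium; friction equals the required value.

f ≈ 31.9 N (up the incline)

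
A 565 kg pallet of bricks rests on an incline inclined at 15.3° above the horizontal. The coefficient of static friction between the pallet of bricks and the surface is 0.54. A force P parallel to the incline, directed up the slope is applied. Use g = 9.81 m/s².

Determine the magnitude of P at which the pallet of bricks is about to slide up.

At impending motion up the slope, friction acts down-slope at its limit: f = μ_s N.
P is parallel to the surface, so N = m g cos θ = 5350 N.
Along the incline: P = m g sin θ + μ_s N = 1460 + 0.54×5350 = 4350 N.

P ≈ 4350 N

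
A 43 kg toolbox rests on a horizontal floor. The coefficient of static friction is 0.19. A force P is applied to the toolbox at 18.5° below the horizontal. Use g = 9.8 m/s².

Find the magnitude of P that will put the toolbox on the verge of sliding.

P ≈ 90.2 N

N = m g + P sin α (the push presses the toolbox into the horizontal floor).
At impending slip, P cos α = μ_s N = μ_s (m g + P sin α).
Solving: P (cos α − μ_s sin α) = μ_s m g → P = 0.19×421/(cos 18.5° − 0.19 sin 18.5°) = 80.1/0.888 = 90.2 N.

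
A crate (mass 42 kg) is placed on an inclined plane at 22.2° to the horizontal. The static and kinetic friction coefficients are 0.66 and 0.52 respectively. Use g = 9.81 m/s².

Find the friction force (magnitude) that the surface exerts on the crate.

Normal force: N = m g cos θ = 42 × 9.81 × cos 22.2° = 381.5 N.
Along the slope the weight component is m g sin θ = 155.7 N; friction must supply exactly this, acting up-slope.
Maximum static friction available: μ_s N = 0.66 × 381.5 = 251.8 N.
Since |155.7| ≤ 251.8 N, the crate remains in static equilibrium and friction takes exactly the required value.

f ≈ 156 N (up the incline)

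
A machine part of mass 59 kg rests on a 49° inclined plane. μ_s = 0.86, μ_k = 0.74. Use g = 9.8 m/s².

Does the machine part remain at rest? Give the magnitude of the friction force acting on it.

N = m g cos θ = 379 N.
Down-slope weight component: m g sin θ = 436 N.
μ_s N = 326 N.
436 > 326 N, so it slides; kinetic friction f = μ_k N = 0.74×379 = 281 N.

f ≈ 281 N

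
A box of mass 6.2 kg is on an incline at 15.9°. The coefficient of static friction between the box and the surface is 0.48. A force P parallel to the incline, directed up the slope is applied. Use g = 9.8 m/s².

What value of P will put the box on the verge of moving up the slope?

At impending motion up the slope, friction acts down-slope at its limit: f = μ_s N.
P is parallel to the surface, so N = m g cos θ = 58.4 N.
Along the incline: P = m g sin θ + μ_s N = 16.6 + 0.48×58.4 = 44.7 N.

P ≈ 44.7 N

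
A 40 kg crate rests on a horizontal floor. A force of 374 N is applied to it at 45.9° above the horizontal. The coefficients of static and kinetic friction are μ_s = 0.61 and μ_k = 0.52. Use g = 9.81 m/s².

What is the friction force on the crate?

f ≈ 64.4 N

N = m g − P sin α = 392.4 − 374×sin 45.9° = 123.8 N.
Horizontally, friction must balance P cos α = 260.3 N.
The static-friction limit is μ_s N = 75.53 N.
The required friction exceeds μ_s N, so the crate moves and f = μ_k N = 64.4 N.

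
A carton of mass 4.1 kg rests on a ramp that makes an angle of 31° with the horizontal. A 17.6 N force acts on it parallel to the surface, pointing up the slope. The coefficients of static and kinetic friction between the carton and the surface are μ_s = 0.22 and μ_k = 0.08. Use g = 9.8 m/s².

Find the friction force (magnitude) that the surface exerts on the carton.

Normal force: N = m g cos θ = 4.1 × 9.8 × cos 31° = 34.44 N.
Parallel to the incline, ΣF = 0 gives f = m g sin θ − P = 20.69 − 17.6 = 3.094 N (up-slope positive).
The static-friction ceiling is μ_s N = 0.22 × 34.44 = 7.577 N.
Since |3.094| ≤ 7.577 N, static friction is sufficient; f equals the required value, not μ_s N.

f ≈ 3.09 N (up the incline)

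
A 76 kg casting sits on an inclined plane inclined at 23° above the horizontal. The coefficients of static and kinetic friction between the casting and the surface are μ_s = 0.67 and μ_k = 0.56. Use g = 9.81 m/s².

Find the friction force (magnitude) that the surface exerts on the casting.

The normal reaction is N = m g cos θ = 686.3 N.
For equilibrium along the incline, friction must balance the weight component: f = m g sin θ = 291.3 N up the slope.
The static-friction ceiling is μ_s N = 0.67 × 686.3 = 459.8 N.
Since |291.3| ≤ 459.8 N, the casting remains in static equilibrium and friction takes exactly the required value.

f ≈ 291 N (up the incline)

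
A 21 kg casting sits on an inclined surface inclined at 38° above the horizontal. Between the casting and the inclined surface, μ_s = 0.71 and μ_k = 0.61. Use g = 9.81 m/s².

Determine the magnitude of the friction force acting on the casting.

f ≈ 99 N (up the incline)

The normal reaction is N = m g cos θ = 162.3 N.
Along the slope the weight component is m g sin θ = 126.8 N; friction must supply exactly this, acting up-slope.
Maximum static friction available: μ_s N = 0.71 × 162.3 = 115.3 N.
|126.8| exceeds 115.3 N, so the casting slips down-slope; friction is kinetic, f = μ_k N = 0.61×162.3 = 99 N.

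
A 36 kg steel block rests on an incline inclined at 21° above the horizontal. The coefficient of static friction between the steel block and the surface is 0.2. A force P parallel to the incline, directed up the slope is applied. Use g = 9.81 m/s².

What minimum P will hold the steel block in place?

The steel block tends to slide down (tan θ > μ_s), so at the point of impending slip friction acts up-slope at its limit: f = μ_s N.
P is parallel to the surface, so N = m g cos θ = 330 N.
Along the incline: P + μ_s N = m g sin θ, so P = 127 − 0.2×330 = 60.6 N.

P_min ≈ 60.6 N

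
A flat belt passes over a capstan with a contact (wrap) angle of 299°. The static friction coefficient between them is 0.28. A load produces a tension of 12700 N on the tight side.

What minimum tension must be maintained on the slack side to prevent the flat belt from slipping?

Capstan equation at impending slip: T_tight/T_slack = e^{μβ}.
β = 299° = 5.219 rad; e^{μβ} = e^{0.28×5.219} = 4.311.
T_slack = T_tight / e^{μβ} = 12700 / 4.311 = 2950 N.

T_min ≈ 2950 N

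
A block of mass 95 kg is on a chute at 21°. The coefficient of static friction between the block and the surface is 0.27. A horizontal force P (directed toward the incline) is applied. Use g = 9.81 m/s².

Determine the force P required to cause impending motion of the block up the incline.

P ≈ 680 N

At impending motion up the slope, friction acts down-slope at its limit: f = μ_s N.
Perpendicular to the incline: N = m g cos θ + P sin θ.
Along the incline: P cos θ = m g sin θ + μ_s N = m g sin θ + μ_s (m g cos θ + P sin θ).
Solving, P (cos θ − μ_s sin θ) = m g (sin θ + μ_s cos θ), so P = 95×9.81×(sin 21° + 0.27 cos 21°)/(cos 21° − 0.27 sin 21°) = 932×0.6104/0.8368 = 680 N.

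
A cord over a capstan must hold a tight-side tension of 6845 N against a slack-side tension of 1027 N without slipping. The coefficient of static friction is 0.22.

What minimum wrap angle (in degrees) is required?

T₂/T₁ = e^{μβ} → β = ln(T₂/T₁)/μ.
β = ln(6845/1027)/0.22 = 1.897/0.22 = 8.622 rad.
In degrees: β = 8.622 × 180/π = 494°.

β_min ≈ 494°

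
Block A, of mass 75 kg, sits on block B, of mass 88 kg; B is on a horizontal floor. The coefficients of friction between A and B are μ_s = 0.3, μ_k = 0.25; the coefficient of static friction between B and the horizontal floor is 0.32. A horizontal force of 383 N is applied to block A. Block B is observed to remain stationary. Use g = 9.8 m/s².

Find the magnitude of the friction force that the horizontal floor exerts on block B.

Between the blocks, N₁ = m_A g = 735 N.
So the A–B interface can sustain at most μ_s N₁ = 220.5 N of static friction.
P = 383 N exceeds that limit, so A slips over B and the interface friction becomes kinetic: f₁ = μ_k N₁ = 0.25×735 = 184 N.
By Newton's third law B feels 184 N forward from A. With B stationary, the floor's static friction on B balances it: f₂ = 184 N (well within μ_s(m_A+m_B)g = 511.2 N).

f ≈ 184 N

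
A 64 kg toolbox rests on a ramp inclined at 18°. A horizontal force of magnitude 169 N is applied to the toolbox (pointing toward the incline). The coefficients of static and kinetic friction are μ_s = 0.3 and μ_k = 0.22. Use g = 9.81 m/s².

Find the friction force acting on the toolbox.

Resolve perpendicular to the incline: N = m g cos θ + P sin θ = 64×9.81×cos 18° + 169×sin 18° = 649.3 N.
Parallel to the incline: P cos θ − m g sin θ = 160.7 − 194 = -33.28 N; the friction needed to balance this is 33.28 N acting up the slope.
Maximum static friction: μ_s N = 0.3 × 649.3 = 194.8 N.
Since 33.28 N is within the 194.8 N limit, the toolbox stays put and friction is exactly 33.3 N.

f ≈ 33.3 N (up the incline)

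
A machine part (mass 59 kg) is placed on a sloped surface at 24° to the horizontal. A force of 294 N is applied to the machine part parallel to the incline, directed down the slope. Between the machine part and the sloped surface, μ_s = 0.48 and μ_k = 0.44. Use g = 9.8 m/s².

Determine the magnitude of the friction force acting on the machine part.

f ≈ 232 N (up the incline)

Perpendicular to the surface, N = m g cos θ = 59·9.8·cos 24° = 528.2 N.
Parallel to the incline, ΣF = 0 gives f = m g sin θ + P = 235.2 + 294 = 529.2 N (up-slope positive).
The static-friction ceiling is μ_s N = 0.48 × 528.2 = 253.5 N.
Since |529.2| > 253.5 N, static friction cannot hold it; the machine part slides down the incline and kinetic friction applies: f = μ_k N = 0.44 × 528.2 = 232 N.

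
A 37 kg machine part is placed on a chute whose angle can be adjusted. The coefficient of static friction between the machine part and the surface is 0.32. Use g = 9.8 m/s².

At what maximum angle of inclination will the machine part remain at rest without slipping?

At the slip threshold, m g sin θ = μ_s · m g cos θ, so tan θ = μ_s.
θ_max = arctan(0.32) = 17.7°.

θ_max ≈ 17.7°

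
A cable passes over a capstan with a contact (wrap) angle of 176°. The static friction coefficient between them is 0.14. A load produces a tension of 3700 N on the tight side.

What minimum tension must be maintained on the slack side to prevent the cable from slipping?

Capstan equation at impending slip: T_tight/T_slack = e^{μβ}.
β = 176° = 3.072 rad; e^{μβ} = e^{0.14×3.072} = 1.537.
T_slack = T_tight / e^{μβ} = 3700 / 1.537 = 2410 N.

T_min ≈ 2410 N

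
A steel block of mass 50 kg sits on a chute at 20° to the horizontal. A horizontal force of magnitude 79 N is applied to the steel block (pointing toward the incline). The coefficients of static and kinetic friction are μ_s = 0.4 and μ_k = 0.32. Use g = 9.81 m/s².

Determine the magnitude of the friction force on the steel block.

f ≈ 93.5 N (up the incline)

Resolve perpendicular to the incline: N = m g cos θ + P sin θ = 50×9.81×cos 20° + 79×sin 20° = 487.9 N.
Along the incline, the net driving force (taking up-slope positive) is P cos θ − m g sin θ = 74.24 − 167.8 = -93.53 N, so equilibrium requires friction f = 93.53 N (up-slope).
Maximum static friction: μ_s N = 0.4 × 487.9 = 195.2 N.
|f_req| = 93.53 ≤ 195.2 N → the steel block is in equilibrium; friction equals the required value.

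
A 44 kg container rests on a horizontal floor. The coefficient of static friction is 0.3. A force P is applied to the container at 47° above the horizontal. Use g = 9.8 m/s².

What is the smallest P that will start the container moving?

N = m g − P sin α (the pull lifts the container).
At impending slip, P cos α = μ_s N = μ_s (m g − P sin α).
Solving: P (cos α + μ_s sin α) = μ_s m g → P = 0.3×431/(cos 47° + 0.3 sin 47°) = 129/0.9014 = 144 N.

P ≈ 144 N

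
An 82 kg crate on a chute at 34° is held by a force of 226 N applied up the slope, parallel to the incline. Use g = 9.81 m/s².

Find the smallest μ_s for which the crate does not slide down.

μ_s,min ≈ 0.336

N = m g cos θ = 666.9 N.
Friction must make up the shortfall along the incline: f = m g sin θ − P = 449.8 − 226 = 223.8 N.
At the threshold f = μ_s N, so μ_s,min = 223.8/666.9 = 0.336.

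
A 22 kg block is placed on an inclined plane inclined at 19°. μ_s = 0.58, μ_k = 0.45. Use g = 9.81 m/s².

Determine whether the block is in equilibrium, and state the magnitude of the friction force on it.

f ≈ 70.3 N

N = m g cos θ = 204 N.
Down-slope weight component: m g sin θ = 70.3 N.
μ_s N = 118 N.
70.3 ≤ 118 N, so it stays put; friction = 70.3 N.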